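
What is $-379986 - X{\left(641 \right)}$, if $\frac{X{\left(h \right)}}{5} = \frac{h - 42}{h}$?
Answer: $- \frac{243574021}{641} \approx -3.7999 \cdot 10^{5}$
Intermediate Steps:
$X{\left(h \right)} = \frac{5 \left(-42 + h\right)}{h}$ ($X{\left(h \right)} = 5 \frac{h - 42}{h} = 5 \frac{-42 + h}{h} = \frac{5 \left(-42 + h\right)}{h}$)
$-379986 - X{\left(641 \right)} = -379986 - \left(5 - \frac{210}{641}\right) = -379986 - \frac{2995}{641} = - \frac{243574021}{641}$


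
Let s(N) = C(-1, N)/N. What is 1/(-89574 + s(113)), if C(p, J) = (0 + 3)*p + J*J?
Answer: -113/10109096 ≈ -1.1178e-5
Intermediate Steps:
C(p, J) = J² + 3*p (C(p, J) = 3*p + J² = J² + 3*p)
s(N) = (-3 + N²)/N (s(N) = (N² + 3*(-1))/N = (N² - 3)/N = (-3 + N²)/N)
1/(-89574 + s(113)) = 1/(-89574 + (113 - 3/113)) = 1/(-89574 + 12766/113) = 1/(-10109096/113) = -113/10109096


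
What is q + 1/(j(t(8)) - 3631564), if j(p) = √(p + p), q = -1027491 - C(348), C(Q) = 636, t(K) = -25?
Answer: -6779601596605830053/6594128543073 - 5*I*√2/13188257086146 ≈ -1.0281e+6 - 5.3616e-13*I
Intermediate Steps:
q = -1028127 (q = -1027491 - 1*636 = -1027491 - 636 = -1028127)
j(p) = √2*√p (j(p) = √(2*p) = √2*√p)
q + 1/(j(t(8)) - 3631564) = -1028127 + 1/(√2*√(-25) - 3631564) = -1028127 + 1/(√2*(5*I) - 3631564) = -1028127 + 1/(5*I*√2 - 3631564) = -1028127 + 1/(-3631564 + 5*I*√2)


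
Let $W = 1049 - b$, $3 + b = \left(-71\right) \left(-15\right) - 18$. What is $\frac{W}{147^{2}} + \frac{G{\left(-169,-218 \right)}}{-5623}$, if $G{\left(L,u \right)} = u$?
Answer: $\frac{4738877}{121507407} \approx 0.039001$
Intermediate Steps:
$b = 1044$ ($b = -3 - -1047 = -3 + \left(1065 - 18\right) = -3 + 1047 = 1044$)
$W = 5$ ($W = 1049 - 1044 = 5$)
$\frac{W}{147^{2}} + \frac{G{\left(-169,-218 \right)}}{-5623} = \frac{5}{147^{2}} - \frac{218}{-5623} = \frac{5}{21609} - - \frac{218}{5623} = 5 \cdot \frac{1}{21609} + \frac{218}{5623} = \frac{5}{21609} + \frac{218}{5623} = \frac{4738877}{121507407}$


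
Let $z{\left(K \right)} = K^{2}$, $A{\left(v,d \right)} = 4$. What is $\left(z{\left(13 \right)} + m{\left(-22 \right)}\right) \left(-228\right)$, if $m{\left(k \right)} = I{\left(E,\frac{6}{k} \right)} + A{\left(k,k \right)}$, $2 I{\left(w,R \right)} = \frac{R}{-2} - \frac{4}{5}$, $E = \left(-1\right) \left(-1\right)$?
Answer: $- \frac{2165259}{55} \approx -39368.0$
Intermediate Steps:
$E = 1$
$I{\left(w,R \right)} = - \frac{2}{5} - \frac{R}{4}$ ($I{\left(w,R \right)} = \frac{\frac{R}{-2} - \frac{4}{5}}{2} = \frac{R \left(- \frac{1}{2}\right) - \frac{4}{5}}{2} = \frac{- \frac{R}{2} - \frac{4}{5}}{2} = \frac{- \frac{4}{5} - \frac{R}{2}}{2} = - \frac{2}{5} - \frac{R}{4}$)
$m{\left(k \right)} = \frac{18}{5} - \frac{3}{2 k}$ ($m{\left(k \right)} = \left(- \frac{2}{5} - \frac{6 \frac{1}{k}}{4}\right) + 4 = \left(- \frac{2}{5} - \frac{3}{2 k}\right) + 4 = \frac{18}{5} - \frac{3}{2 k}$)
$\left(z{\left(13 \right)} + m{\left(-22 \right)}\right) \left(-228\right) = \left(13^{2} + \frac{3 \left(-5 + 12 \left(-22\right)\right)}{10 \left(-22\right)}\right) \left(-228\right) = \left(169 + \frac{3}{10} \left(- \frac{1}{22}\right) \left(-5 - 264\right)\right) \left(-228\right) = \left(169 + \frac{3}{10} \left(- \frac{1}{22}\right) \left(-269\right)\right) \left(-228\right) = \left(169 + \frac{807}{220}\right) \left(-228\right) = \frac{37987}{220} \left(-228\right) = - \frac{2165259}{55}$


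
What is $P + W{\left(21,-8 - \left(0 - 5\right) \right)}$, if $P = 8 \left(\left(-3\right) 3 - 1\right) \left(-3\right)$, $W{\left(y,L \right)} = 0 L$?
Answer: $240$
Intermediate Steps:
$W{\left(y,L \right)} = 0$
$P = 240$ ($P = 8 \left(-9 - 1\right) \left(-3\right) = 8 \left(-10\right) \left(-3\right) = \left(-80\right) \left(-3\right) = 240$)
$P + W{\left(21,-8 - \left(0 - 5\right) \right)} = 240 + 0 = 240$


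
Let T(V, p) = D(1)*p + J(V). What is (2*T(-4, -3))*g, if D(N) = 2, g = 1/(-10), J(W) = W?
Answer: 2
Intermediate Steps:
g = -⅒ ≈ -0.10000
T(V, p) = V + 2*p (T(V, p) = 2*p + V = V + 2*p)
(2*T(-4, -3))*g = (2*(-4 + 2*(-3)))*(-⅒) = (2*(-4 - 6))*(-⅒) = (2*(-10))*(-⅒) = -20*(-⅒) = 2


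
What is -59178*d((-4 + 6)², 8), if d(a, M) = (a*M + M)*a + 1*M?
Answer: -9941904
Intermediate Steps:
d(a, M) = M + a*(M + M*a) (d(a, M) = (M*a + M)*a + M = (M + M*a)*a + M = a*(M + M*a) + M = M + a*(M + M*a))
-59178*d((-4 + 6)², 8) = -473424*(1 + (-4 + 6)² + ((-4 + 6)²)²) = -473424*(1 + 2² + (2²)²) = -473424*(1 + 4 + 4²) = -473424*(1 + 4 + 16) = -473424*21 = -59178*168 = -9941904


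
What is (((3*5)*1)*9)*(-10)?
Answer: -1350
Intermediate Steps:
(((3*5)*1)*9)*(-10) = ((15*1)*9)*(-10) = (15*9)*(-10) = 135*(-10) = -1350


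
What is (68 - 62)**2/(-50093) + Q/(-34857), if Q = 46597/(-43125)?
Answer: -51781308979/75300204605625 ≈ -0.00068767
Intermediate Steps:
Q = -46597/43125 (Q = 46597*(-1/43125) = -46597/43125 ≈ -1.0805)
(68 - 62)**2/(-50093) + Q/(-34857) = (68 - 62)**2/(-50093) - 46597/43125/(-34857) = 6**2*(-1/50093) - 46597/43125*(-1/34857) = 36*(-1/50093) + 46597/1503208125 = -36/50093 + 46597/1503208125 = -51781308979/75300204605625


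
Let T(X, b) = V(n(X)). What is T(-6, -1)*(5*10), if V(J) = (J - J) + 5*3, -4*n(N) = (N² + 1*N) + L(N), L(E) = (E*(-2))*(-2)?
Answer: 750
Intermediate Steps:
L(E) = 4*E (L(E) = -2*E*(-2) = 4*E)
n(N) = -5*N/4 - N²/4 (n(N) = -((N² + 1*N) + 4*N)/4 = -((N² + N) + 4*N)/4 = -((N + N²) + 4*N)/4 = -(N² + 5*N)/4 = -5*N/4 - N²/4)
V(J) = 15 (V(J) = 0 + 15 = 15)
T(X, b) = 15
T(-6, -1)*(5*10) = 15*(5*10) = 15*50 = 750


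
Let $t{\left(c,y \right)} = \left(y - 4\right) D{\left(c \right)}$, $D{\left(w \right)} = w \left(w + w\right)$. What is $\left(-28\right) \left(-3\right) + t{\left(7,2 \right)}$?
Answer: $-112$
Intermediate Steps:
$D{\left(w \right)} = 2 w^{2}$ ($D{\left(w \right)} = w 2 w = 2 w^{2}$)
$t{\left(c,y \right)} = 2 c^{2} \left(-4 + y\right)$ ($t{\left(c,y \right)} = \left(y - 4\right) 2 c^{2} = \left(-4 + y\right) 2 c^{2} = 2 c^{2} \left(-4 + y\right)$)
$\left(-28\right) \left(-3\right) + t{\left(7,2 \right)} = \left(-28\right) \left(-3\right) + 2 \cdot 7^{2} \left(-4 + 2\right) = 84 + 2 \cdot 49 \left(-2\right) = 84 - 196 = -112$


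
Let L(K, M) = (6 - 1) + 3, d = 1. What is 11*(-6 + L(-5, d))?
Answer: 22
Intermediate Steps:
L(K, M) = 8 (L(K, M) = 5 + 3 = 8)
11*(-6 + L(-5, d)) = 11*(-6 + 8) = 11*2 = 22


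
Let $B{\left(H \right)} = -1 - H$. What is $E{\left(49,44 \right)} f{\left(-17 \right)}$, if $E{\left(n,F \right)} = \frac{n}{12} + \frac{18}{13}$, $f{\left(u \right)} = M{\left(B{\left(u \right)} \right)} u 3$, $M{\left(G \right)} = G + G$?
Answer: $- \frac{116008}{13} \approx -8923.7$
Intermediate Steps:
$M{\left(G \right)} = 2 G$
$f{\left(u \right)} = 3 u \left(-2 - 2 u\right)$ ($f{\left(u \right)} = 2 \left(-1 - u\right) u 3 = \left(-2 - 2 u\right) u 3 = u \left(-2 - 2 u\right) 3 = 3 u \left(-2 - 2 u\right)$)
$E{\left(n,F \right)} = \frac{18}{13} + \frac{n}{12}$ ($E{\left(n,F \right)} = n \frac{1}{12} + 18 \cdot \frac{1}{13} = \frac{n}{12} + \frac{18}{13} = \frac{18}{13} + \frac{n}{12}$)
$E{\left(49,44 \right)} f{\left(-17 \right)} = \left(\frac{18}{13} + \frac{1}{12} \cdot 49\right) \left(\left(-6\right) \left(-17\right) \left(1 - 17\right)\right) = \left(\frac{18}{13} + \frac{49}{12}\right) \left(\left(-6\right) \left(-17\right) \left(-16\right)\right) = \frac{853}{156} \left(-1632\right) = - \frac{116008}{13}$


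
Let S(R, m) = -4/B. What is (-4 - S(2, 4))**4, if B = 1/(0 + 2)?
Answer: 256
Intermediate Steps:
B = 1/2 ≈ 0.50000
S(R, m) = -8 (S(R, m) = -4/1/2 = -4*2 = -8)
(-4 - S(2, 4))**4 = (-4 - 1*(-8))**4 = (-4 + 8)**4 = 4**4 = 256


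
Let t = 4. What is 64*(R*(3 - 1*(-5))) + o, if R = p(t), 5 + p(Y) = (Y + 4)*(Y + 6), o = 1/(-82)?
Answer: 3148799/82 ≈ 38400.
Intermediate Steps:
o = -1/82 ≈ -0.012195
p(Y) = -5 + (4 + Y)*(6 + Y) (p(Y) = -5 + (Y + 4)*(Y + 6) = -5 + (4 + Y)*(6 + Y))
R = 75 (R = 19 + 4² + 10*4 = 19 + 16 + 40 = 75)
64*(R*(3 - 1*(-5))) + o = 64*(75*(3 - 1*(-5))) - 1/82 = 64*(75*(3 + 5)) - 1/82 = 64*(75*8) - 1/82 = 64*600 - 1/82 = 38400 - 1/82 = 3148799/82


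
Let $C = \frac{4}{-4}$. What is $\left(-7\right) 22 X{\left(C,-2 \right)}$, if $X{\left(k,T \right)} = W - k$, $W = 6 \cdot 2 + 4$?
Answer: $-2618$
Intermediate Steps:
$W = 16$ ($W = 12 + 4 = 16$)
$C = -1$ ($C = 4 \left(- \frac{1}{4}\right) = -1$)
$X{\left(k,T \right)} = 16 - k$
$\left(-7\right) 22 X{\left(C,-2 \right)} = \left(-7\right) 22 \left(16 - -1\right) = - 154 \left(16 + 1\right) = \left(-154\right) 17 = -2618$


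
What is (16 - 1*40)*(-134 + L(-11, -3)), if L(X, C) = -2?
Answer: 3264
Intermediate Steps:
(16 - 1*40)*(-134 + L(-11, -3)) = (16 - 1*40)*(-134 - 2) = (16 - 40)*(-136) = -24*(-136) = 3264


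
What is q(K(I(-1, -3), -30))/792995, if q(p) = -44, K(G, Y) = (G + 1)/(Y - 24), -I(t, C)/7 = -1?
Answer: -44/792995 ≈ -5.5486e-5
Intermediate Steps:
I(t, C) = 7 (I(t, C) = -7*(-1) = 7)
K(G, Y) = (1 + G)/(-24 + Y)
q(K(I(-1, -3), -30))/792995 = -44/792995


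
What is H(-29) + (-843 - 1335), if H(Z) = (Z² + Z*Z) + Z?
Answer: -525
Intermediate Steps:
H(Z) = Z + 2*Z² (H(Z) = (Z² + Z²) + Z = 2*Z² + Z = Z + 2*Z²)
H(-29) + (-843 - 1335) = -29*(1 + 2*(-29)) + (-843 - 1335) = -29*(1 - 58) - 2178 = -29*(-57) - 2178 = 1653 - 2178 = -525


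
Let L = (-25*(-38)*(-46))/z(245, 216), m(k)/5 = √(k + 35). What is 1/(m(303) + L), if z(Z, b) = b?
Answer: -23598/3788617 - 37908*√2/18943085 ≈ -0.0090587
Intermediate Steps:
m(k) = 5*√(35 + k) (m(k) = 5*√(k + 35) = 5*√(35 + k))
L = -10925/54 (L = (-25*(-38)*(-46))/216 = (950*(-46))*(1/216) = -43700*1/216 = -10925/54 ≈ -202.31)
1/(m(303) + L) = 1/(5*√(35 + 303) - 10925/54) = 1/(5*√338 - 10925/54) = 1/(5*(13*√2) - 10925/54) = 1/(65*√2 - 10925/54) = 1/(-10925/54 + 65*√2)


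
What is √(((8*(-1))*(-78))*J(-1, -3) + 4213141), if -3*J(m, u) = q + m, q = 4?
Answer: √4212517 ≈ 2052.4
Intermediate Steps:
J(m, u) = -4/3 - m/3 (J(m, u) = -(4 + m)/3 = -4/3 - m/3)
√(((8*(-1))*(-78))*J(-1, -3) + 4213141) = √(((8*(-1))*(-78))*(-4/3 - ⅓*(-1)) + 4213141) = √((-8*(-78))*(-4/3 + ⅓) + 4213141) = √(624*(-1) + 4213141) = √(-624 + 4213141) = √4212517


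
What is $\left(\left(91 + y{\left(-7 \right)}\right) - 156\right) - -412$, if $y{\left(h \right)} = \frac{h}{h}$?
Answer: $348$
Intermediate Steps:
$y{\left(h \right)} = 1$
$\left(\left(91 + y{\left(-7 \right)}\right) - 156\right) - -412 = \left(\left(91 + 1\right) - 156\right) - -412 = \left(92 - 156\right) + 412 = -64 + 412 = 348$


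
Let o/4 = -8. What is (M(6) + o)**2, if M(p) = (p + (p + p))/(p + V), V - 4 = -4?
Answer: 841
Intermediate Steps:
V = 0 (V = 4 - 4 = 0)
o = -32 (o = 4*(-8) = -32)
M(p) = 3 (M(p) = (p + (p + p))/(p + 0) = (p + 2*p)/p = (3*p)/p = 3)
(M(6) + o)**2 = (3 - 32)**2 = (-29)**2 = 841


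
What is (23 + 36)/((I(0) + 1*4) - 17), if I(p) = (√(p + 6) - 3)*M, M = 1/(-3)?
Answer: -1062/215 + 59*√6/430 ≈ -4.6034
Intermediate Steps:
M = -⅓ ≈ -0.33333
I(p) = 1 - √(6 + p)/3 (I(p) = (√(p + 6) - 3)*(-⅓) = (√(6 + p) - 3)*(-⅓) = (-3 + √(6 + p))*(-⅓) = 1 - √(6 + p)/3)
(23 + 36)/((I(0) + 1*4) - 17) = (23 + 36)/(((1 - √(6 + 0)/3) + 1*4) - 17) = 59/(((1 - √6/3) + 4) - 17) = 59/((5 - √6/3) - 17) = 59/(-12 - √6/3)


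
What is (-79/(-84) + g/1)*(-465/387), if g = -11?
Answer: 130975/10836 ≈ 12.087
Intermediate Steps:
(-79/(-84) + g/1)*(-465/387) = (-79/(-84) - 11/1)*(-465/387) = (-79*(-1/84) - 11*1)*(-465*1/387) = (79/84 - 11)*(-155/129) = -845/84*(-155/129) = 130975/10836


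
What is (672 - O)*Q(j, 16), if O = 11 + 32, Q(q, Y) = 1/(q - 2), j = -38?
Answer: -629/40 ≈ -15.725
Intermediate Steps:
Q(q, Y) = 1/(-2 + q)
O = 43
(672 - O)*Q(j, 16) = (672 - 1*43)/(-2 - 38) = (672 - 43)/(-40) = 629*(-1/40) = -629/40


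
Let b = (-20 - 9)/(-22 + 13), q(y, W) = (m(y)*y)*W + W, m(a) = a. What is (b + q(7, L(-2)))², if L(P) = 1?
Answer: 229441/81 ≈ 2832.6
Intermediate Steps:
q(y, W) = W + W*y² (q(y, W) = (y*y)*W + W = y²*W + W = W*y² + W = W + W*y²)
b = 29/9 (b = -29/(-9) = -29*(-⅑) = 29/9 ≈ 3.2222)
(b + q(7, L(-2)))² = (29/9 + 1*(1 + 7²))² = (29/9 + 1*(1 + 49))² = (29/9 + 1*50)² = (29/9 + 50)² = (479/9)² = 229441/81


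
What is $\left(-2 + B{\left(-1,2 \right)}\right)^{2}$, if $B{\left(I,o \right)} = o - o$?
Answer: $4$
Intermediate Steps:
$B{\left(I,o \right)} = 0$
$\left(-2 + B{\left(-1,2 \right)}\right)^{2} = \left(-2 + 0\right)^{2} = \left(-2\right)^{2} = 4$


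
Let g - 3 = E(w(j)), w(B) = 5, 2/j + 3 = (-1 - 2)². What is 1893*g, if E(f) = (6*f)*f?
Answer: 289629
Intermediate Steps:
j = ⅓ (j = 2/(-3 + (-1 - 2)²) = 2/(-3 + (-3)²) = 2/(-3 + 9) = 2/6 = 2*(⅙) = ⅓ ≈ 0.33333)
E(f) = 6*f²
g = 153 (g = 3 + 6*5² = 3 + 6*25 = 3 + 150 = 153)
1893*g = 1893*153 = 289629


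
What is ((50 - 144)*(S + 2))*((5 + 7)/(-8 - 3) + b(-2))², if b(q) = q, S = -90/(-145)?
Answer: -8258464/3509 ≈ -2353.5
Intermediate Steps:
S = 18/29 (S = -90*(-1/145) = 18/29 ≈ 0.62069)
((50 - 144)*(S + 2))*((5 + 7)/(-8 - 3) + b(-2))² = ((50 - 144)*(18/29 + 2))*((5 + 7)/(-8 - 3) - 2)² = (-94*76/29)*(12/(-11) - 2)² = -7144*(12*(-1/11) - 2)²/29 = -7144*(-12/11 - 2)²/29 = -7144*(-34/11)²/29 = -7144/29*1156/121 = -8258464/3509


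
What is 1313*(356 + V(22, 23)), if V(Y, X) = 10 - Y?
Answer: 451672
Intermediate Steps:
1313*(356 + V(22, 23)) = 1313*(356 + (10 - 1*22)) = 1313*(356 + (10 - 22)) = 1313*(356 - 12) = 1313*344 = 451672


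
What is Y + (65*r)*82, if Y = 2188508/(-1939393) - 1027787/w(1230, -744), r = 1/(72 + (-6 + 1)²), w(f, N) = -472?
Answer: 198127291272635/88793169112 ≈ 2231.3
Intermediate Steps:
r = 1/97 (r = 1/(72 + (-5)²) = 1/(72 + 25) = 1/97 ≈ 0.010309)
Y = 1992249937515/915393496 (Y = 2188508/(-1939393) - 1027787/(-472) = 2188508*(-1/1939393) - 1027787*(-1/472) = -2188508/1939393 + 1027787/472 = 1992249937515/915393496 ≈ 2176.4)
Y + (65*r)*82 = 1992249937515/915393496 + (65*(1/97))*82 = 1992249937515/915393496 + (65/97)*82 = 1992249937515/915393496 + 5330/97 = 198127291272635/88793169112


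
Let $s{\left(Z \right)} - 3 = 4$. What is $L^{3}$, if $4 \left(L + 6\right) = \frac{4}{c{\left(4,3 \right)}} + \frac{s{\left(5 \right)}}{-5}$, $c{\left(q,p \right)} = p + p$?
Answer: $- \frac{51064811}{216000} \approx -236.41$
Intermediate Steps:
$c{\left(q,p \right)} = 2 p$
$s{\left(Z \right)} = 7$ ($s{\left(Z \right)} = 3 + 4 = 7$)
$L = - \frac{371}{60}$ ($L = -6 + \frac{\frac{4}{2 \cdot 3} + \frac{7}{-5}}{4} = -6 + \frac{\frac{4}{6} + 7 \left(- \frac{1}{5}\right)}{4} = -6 + \frac{4 \cdot \frac{1}{6} - \frac{7}{5}}{4} = -6 + \frac{\frac{2}{3} - \frac{7}{5}}{4} = -6 + \frac{1}{4} \left(- \frac{11}{15}\right) = -6 - \frac{11}{60} = - \frac{371}{60} \approx -6.1833$)
$L^{3} = \left(- \frac{371}{60}\right)^{3} = - \frac{51064811}{216000}$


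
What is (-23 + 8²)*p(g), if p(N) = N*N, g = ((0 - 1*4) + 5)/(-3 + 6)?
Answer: 41/9 ≈ 4.5556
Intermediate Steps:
g = ⅓ (g = ((0 - 4) + 5)/3 = (-4 + 5)*(⅓) = 1*(⅓) = ⅓ ≈ 0.33333)
p(N) = N²
(-23 + 8²)*p(g) = (-23 + 8²)*(⅓)² = (-23 + 64)*(⅑) = 41*(⅑) = 41/9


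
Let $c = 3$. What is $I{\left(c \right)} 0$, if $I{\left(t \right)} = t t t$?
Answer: $0$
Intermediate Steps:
$I{\left(t \right)} = t^{3}$ ($I{\left(t \right)} = t^{2} t = t^{3}$)
$I{\left(c \right)} 0 = 3^{3} \cdot 0 = 27 \cdot 0 = 0$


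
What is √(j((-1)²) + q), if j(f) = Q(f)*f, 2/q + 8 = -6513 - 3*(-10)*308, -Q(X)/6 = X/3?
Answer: 6*I*√410569/2719 ≈ 1.414*I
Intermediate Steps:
Q(X) = -2*X (Q(X) = -6*X/3 = -2*X)
q = 2/2719 (q = 2/(-8 + (-6513 - 3*(-10)*308)) = 2/(-8 + (-6513 + 30*308)) = 2/(-8 + (-6513 + 9240)) = 2/(-8 + 2727) = 2/2719 ≈ 0.00073556)
j(f) = -2*f² (j(f) = (-2*f)*f = -2*f²)
√(j((-1)²) + q) = √(-2*((-1)²)² + 2/2719) = √(-2*1² + 2/2719) = √(-2*1 + 2/2719) = √(-2 + 2/2719) = √(-5436/2719) = 6*I*√410569/2719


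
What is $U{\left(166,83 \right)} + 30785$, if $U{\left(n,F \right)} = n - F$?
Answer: $30868$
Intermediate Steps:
$U{\left(166,83 \right)} + 30785 = \left(166 - 83\right) + 30785 = 83 + 30785 = 30868$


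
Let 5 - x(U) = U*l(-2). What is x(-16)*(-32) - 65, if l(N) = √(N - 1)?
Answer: -225 - 512*I*√3 ≈ -225.0 - 886.81*I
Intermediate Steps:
l(N) = √(-1 + N)
x(U) = 5 - I*U*√3 (x(U) = 5 - U*√(-1 - 2) = 5 - U*√(-3) = 5 - U*I*√3 = 5 - I*U*√3)
x(-16)*(-32) - 65 = (5 - 1*I*(-16)*√3)*(-32) - 65 = (5 + 16*I*√3)*(-32) - 65 = (-160 - 512*I*√3) - 65 = -225 - 512*I*√3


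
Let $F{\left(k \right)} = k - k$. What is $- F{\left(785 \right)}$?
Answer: $0$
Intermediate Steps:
$F{\left(k \right)} = 0$
$- F{\left(785 \right)} = \left(-1\right) 0 = 0$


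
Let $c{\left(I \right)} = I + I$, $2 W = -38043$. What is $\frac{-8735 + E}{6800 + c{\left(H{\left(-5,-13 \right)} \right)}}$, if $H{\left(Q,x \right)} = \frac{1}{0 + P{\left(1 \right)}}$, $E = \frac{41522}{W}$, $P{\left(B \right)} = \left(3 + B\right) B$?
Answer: $- \frac{664777298}{517422843} \approx -1.2848$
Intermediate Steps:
$W = - \frac{38043}{2}$ ($W = \frac{1}{2} \left(-38043\right) = - \frac{38043}{2} \approx -19022.0$)
$P{\left(B \right)} = B \left(3 + B\right)$
$E = - \frac{83044}{38043}$ ($E = \frac{41522}{- \frac{38043}{2}} = 41522 \left(- \frac{2}{38043}\right) = - \frac{83044}{38043} \approx -2.1829$)
$H{\left(Q,x \right)} = \frac{1}{4}$ ($H{\left(Q,x \right)} = \frac{1}{0 + 1 \left(3 + 1\right)} = \frac{1}{0 + 1 \cdot 4} = \frac{1}{0 + 4} = \frac{1}{4}$)
$c{\left(I \right)} = 2 I$
$\frac{-8735 + E}{6800 + c{\left(H{\left(-5,-13 \right)} \right)}} = \frac{-8735 - \frac{83044}{38043}}{6800 + 2 \cdot \frac{1}{4}} = - \frac{332388649}{38043 \left(6800 + \frac{1}{2}\right)} = - \frac{332388649}{38043 \cdot \frac{13601}{2}} = \left(- \frac{332388649}{38043}\right) \frac{2}{13601} = - \frac{664777298}{517422843}$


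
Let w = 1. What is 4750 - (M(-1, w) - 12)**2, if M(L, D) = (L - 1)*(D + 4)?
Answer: 4266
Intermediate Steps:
M(L, D) = (-1 + L)*(4 + D)
4750 - (M(-1, w) - 12)**2 = 4750 - ((-4 - 1*1 + 4*(-1) + 1*(-1)) - 12)**2 = 4750 - ((-4 - 1 - 4 - 1) - 12)**2 = 4750 - (-10 - 12)**2 = 4750 - 1*(-22)**2 = 4750 - 1*484 = 4750 - 484 = 4266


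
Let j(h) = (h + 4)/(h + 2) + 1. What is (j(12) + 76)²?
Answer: 299209/49 ≈ 6106.3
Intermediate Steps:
j(h) = 1 + (4 + h)/(2 + h) (j(h) = (4 + h)/(2 + h) + 1 = 1 + (4 + h)/(2 + h))
(j(12) + 76)² = (2*(3 + 12)/(2 + 12) + 76)² = (2*15/14 + 76)² = (2*(1/14)*15 + 76)² = (15/7 + 76)² = (547/7)² = 299209/49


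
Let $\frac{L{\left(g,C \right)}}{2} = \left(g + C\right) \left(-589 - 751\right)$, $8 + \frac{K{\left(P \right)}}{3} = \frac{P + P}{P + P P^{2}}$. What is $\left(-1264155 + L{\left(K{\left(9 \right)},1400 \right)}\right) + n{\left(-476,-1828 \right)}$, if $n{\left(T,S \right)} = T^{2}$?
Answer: $- \frac{193743659}{41} \approx -4.7255 \cdot 10^{6}$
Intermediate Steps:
$K{\left(P \right)} = -24 + \frac{6 P}{P + P^{3}}$ ($K{\left(P \right)} = -24 + 3 \frac{P + P}{P + P P^{2}} = -24 + 3 \frac{2 P}{P + P^{3}} = -24 + \frac{6 P}{P + P^{3}}$)
$L{\left(g,C \right)} = - 2680 C - 2680 g$ ($L{\left(g,C \right)} = 2 \left(g + C\right) \left(-589 - 751\right) = 2 \left(C + g\right) \left(-1340\right) = 2 \left(- 1340 C - 1340 g\right) = - 2680 C - 2680 g$)
$\left(-1264155 + L{\left(K{\left(9 \right)},1400 \right)}\right) + n{\left(-476,-1828 \right)} = \left(-1264155 - \left(3752000 + 2680 \frac{6 \left(-3 - 4 \cdot 9^{2}\right)}{1 + 9^{2}}\right)\right) + \left(-476\right)^{2} = \left(-1264155 - \left(3752000 + 2680 \frac{6 \left(-3 - 324\right)}{1 + 81}\right)\right) + 226576 = \left(-1264155 - \left(3752000 + 2680 \frac{6 \left(-3 - 324\right)}{82}\right)\right) + 226576 = \left(-1264155 - \left(3752000 + 2680 \cdot 6 \cdot \frac{1}{82} \left(-327\right)\right)\right) + 226576 = \left(-1264155 - \frac{151202920}{41}\right) + 226576 = - \frac{203033275}{41} + 226576 = - \frac{193743659}{41}$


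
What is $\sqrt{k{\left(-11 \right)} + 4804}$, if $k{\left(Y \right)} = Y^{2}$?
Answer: $5 \sqrt{197} \approx 70.178$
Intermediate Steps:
$\sqrt{k{\left(-11 \right)} + 4804} = \sqrt{\left(-11\right)^{2} + 4804} = \sqrt{121 + 4804} = \sqrt{4925} = 5 \sqrt{197}$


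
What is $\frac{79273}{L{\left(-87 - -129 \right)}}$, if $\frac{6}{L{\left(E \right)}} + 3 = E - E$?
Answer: $- \frac{79273}{2} \approx -39637.0$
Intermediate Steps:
$L{\left(E \right)} = -2$ ($L{\left(E \right)} = \frac{6}{-3 + \left(E - E\right)} = \frac{6}{-3 + 0} = \frac{6}{-3} = 6 \left(- \frac{1}{3}\right) = -2$)
$\frac{79273}{L{\left(-87 - -129 \right)}} = \frac{79273}{-2} = 79273 \left(- \frac{1}{2}\right) = - \frac{79273}{2}$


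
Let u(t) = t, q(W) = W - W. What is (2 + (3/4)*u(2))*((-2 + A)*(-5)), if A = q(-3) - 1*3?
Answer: 175/2 ≈ 87.500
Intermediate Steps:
q(W) = 0
A = -3 (A = 0 - 1*3 = 0 - 3 = -3)
(2 + (3/4)*u(2))*((-2 + A)*(-5)) = (2 + (3/4)*2)*((-2 - 3)*(-5)) = (2 + (3*(¼))*2)*(-5*(-5)) = (2 + (¾)*2)*25 = (2 + 3/2)*25 = (7/2)*25 = 175/2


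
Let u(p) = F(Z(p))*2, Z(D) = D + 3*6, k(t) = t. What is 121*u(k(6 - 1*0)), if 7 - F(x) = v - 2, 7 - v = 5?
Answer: 1694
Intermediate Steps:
v = 2 (v = 7 - 1*5 = 7 - 5 = 2)
Z(D) = 18 + D (Z(D) = D + 18 = 18 + D)
F(x) = 7 (F(x) = 7 - (2 - 2) = 7 - 1*0 = 7 + 0 = 7)
u(p) = 14 (u(p) = 7*2 = 14)
121*u(k(6 - 1*0)) = 121*14 = 1694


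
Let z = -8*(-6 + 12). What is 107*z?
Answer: -5136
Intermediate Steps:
z = -48 (z = -8*6 = -48)
107*z = 107*(-48) = -5136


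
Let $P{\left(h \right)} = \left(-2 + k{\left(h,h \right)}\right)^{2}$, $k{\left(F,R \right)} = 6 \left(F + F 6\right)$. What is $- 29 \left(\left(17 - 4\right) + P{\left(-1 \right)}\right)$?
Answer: $-56521$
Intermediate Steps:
$k{\left(F,R \right)} = 42 F$ ($k{\left(F,R \right)} = 6 \left(F + 6 F\right) = 6 \cdot 7 F = 42 F$)
$P{\left(h \right)} = \left(-2 + 42 h\right)^{2}$
$- 29 \left(\left(17 - 4\right) + P{\left(-1 \right)}\right) = - 29 \left(\left(17 - 4\right) + 4 \left(-1 + 21 \left(-1\right)\right)^{2}\right) = - 29 \left(\left(17 - 4\right) + 4 \left(-1 - 21\right)^{2}\right) = - 29 \left(13 + 4 \left(-22\right)^{2}\right) = - 29 \left(13 + 4 \cdot 484\right) = - 29 \left(13 + 1936\right) = \left(-29\right) 1949 = -56521$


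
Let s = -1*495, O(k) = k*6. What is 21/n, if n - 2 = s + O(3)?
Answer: -21/475 ≈ -0.044211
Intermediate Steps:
O(k) = 6*k
s = -495
n = -475 (n = 2 + (-495 + 6*3) = 2 + (-495 + 18) = 2 - 477 = -475)
21/n = 21/(-475) = 21*(-1/475) = -21/475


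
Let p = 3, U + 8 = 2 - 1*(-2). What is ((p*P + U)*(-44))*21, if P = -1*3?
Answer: 12012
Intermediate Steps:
P = -3
U = -4 (U = -8 + (2 - 1*(-2)) = -8 + (2 + 2) = -8 + 4 = -4)
((p*P + U)*(-44))*21 = ((3*(-3) - 4)*(-44))*21 = ((-9 - 4)*(-44))*21 = -13*(-44)*21 = 572*21 = 12012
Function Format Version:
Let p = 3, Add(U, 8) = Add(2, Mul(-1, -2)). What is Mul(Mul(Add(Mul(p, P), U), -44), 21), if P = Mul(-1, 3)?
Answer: 12012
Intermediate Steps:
P = -3
U = -4 (U = Add(-8, Add(2, Mul(-1, -2))) = Add(-8, Add(2, 2)) = Add(-8, 4) = -4)
Mul(Mul(Add(Mul(p, P), U), -44), 21) = Mul(Mul(Add(Mul(3, -3), -4), -44), 21) = Mul(Mul(Add(-9, -4), -44), 21) = Mul(Mul(-13, -44), 21) = Mul(572, 21) = 12012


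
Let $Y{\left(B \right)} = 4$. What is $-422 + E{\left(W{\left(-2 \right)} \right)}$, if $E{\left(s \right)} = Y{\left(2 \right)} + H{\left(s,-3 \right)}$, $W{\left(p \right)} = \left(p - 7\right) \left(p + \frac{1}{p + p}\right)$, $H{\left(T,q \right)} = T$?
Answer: $- \frac{1591}{4} \approx -397.75$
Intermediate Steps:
$W{\left(p \right)} = \left(-7 + p\right) \left(p + \frac{1}{2 p}\right)$
$E{\left(s \right)} = 4 + s$
$-422 + E{\left(W{\left(-2 \right)} \right)} = -422 + \left(4 + \left(\frac{1}{2} + \left(-2\right)^{2} - -14 - \frac{7}{2 \left(-2\right)}\right)\right) = -422 + \left(4 + \left(\frac{1}{2} + 4 + 14 - - \frac{7}{4}\right)\right) = -422 + \left(4 + \left(\frac{1}{2} + 4 + 14 + \frac{7}{4}\right)\right) = -422 + \left(4 + \frac{81}{4}\right) = -422 + \frac{97}{4} = - \frac{1591}{4}$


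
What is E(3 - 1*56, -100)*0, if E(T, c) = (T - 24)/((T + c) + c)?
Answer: 0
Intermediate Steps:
E(T, c) = (-24 + T)/(T + 2*c)
E(3 - 1*56, -100)*0 = ((-24 + (3 - 1*56))/((3 - 1*56) + 2*(-100)))*0 = ((-24 + (3 - 56))/((3 - 56) - 200))*0 = ((-24 - 53)/(-53 - 200))*0 = (-77/(-253))*0 = -1/253*(-77)*0 = (7/23)*0 = 0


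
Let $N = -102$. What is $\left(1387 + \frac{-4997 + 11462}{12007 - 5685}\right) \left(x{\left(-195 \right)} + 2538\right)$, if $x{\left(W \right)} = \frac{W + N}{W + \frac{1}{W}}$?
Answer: $\frac{847390977689337}{240400372} \approx 3.5249 \cdot 10^{6}$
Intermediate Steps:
$x{\left(W \right)} = \frac{-102 + W}{W + \frac{1}{W}}$ ($x{\left(W \right)} = \frac{W - 102}{W + \frac{1}{W}} = \frac{-102 + W}{W + \frac{1}{W}}$)
$\left(1387 + \frac{-4997 + 11462}{12007 - 5685}\right) \left(x{\left(-195 \right)} + 2538\right) = \left(1387 + \frac{-4997 + 11462}{12007 - 5685}\right) \left(- \frac{195 \left(-102 - 195\right)}{1 + \left(-195\right)^{2}} + 2538\right) = \left(1387 + \frac{6465}{6322}\right) \left(\left(-195\right) \frac{1}{1 + 38025} \left(-297\right) + 2538\right) = \left(1387 + 6465 \cdot \frac{1}{6322}\right) \left(\left(-195\right) \frac{1}{38026} \left(-297\right) + 2538\right) = \left(1387 + \frac{6465}{6322}\right) \left(\left(-195\right) \frac{1}{38026} \left(-297\right) + 2538\right) = \frac{8775079 \left(\frac{57915}{38026} + 2538\right)}{6322} = \frac{8775079}{6322} \cdot \frac{96567903}{38026} = \frac{847390977689337}{240400372}$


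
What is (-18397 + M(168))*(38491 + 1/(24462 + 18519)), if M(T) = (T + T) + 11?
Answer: -29861589179600/42981 ≈ -6.9476e+8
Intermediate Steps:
M(T) = 11 + 2*T (M(T) = 2*T + 11 = 11 + 2*T)
(-18397 + M(168))*(38491 + 1/(24462 + 18519)) = (-18397 + (11 + 2*168))*(38491 + 1/(24462 + 18519)) = (-18397 + (11 + 336))*(38491 + 1/42981) = (-18397 + 347)*(38491 + 1/42981) = -18050*1654381672/42981 = -29861589179600/42981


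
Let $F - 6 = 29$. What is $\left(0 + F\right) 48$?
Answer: $1680$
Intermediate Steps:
$F = 35$ ($F = 6 + 29 = 35$)
$\left(0 + F\right) 48 = \left(0 + 35\right) 48 = 35 \cdot 48 = 1680$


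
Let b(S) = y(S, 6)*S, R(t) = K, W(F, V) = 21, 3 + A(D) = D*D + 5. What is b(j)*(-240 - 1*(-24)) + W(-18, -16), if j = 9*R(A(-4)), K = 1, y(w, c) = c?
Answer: -11643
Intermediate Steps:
A(D) = 2 + D**2 (A(D) = -3 + (D*D + 5) = -3 + (D**2 + 5) = -3 + (5 + D**2) = 2 + D**2)
R(t) = 1
j = 9 (j = 9*1 = 9)
b(S) = 6*S
b(j)*(-240 - 1*(-24)) + W(-18, -16) = (6*9)*(-240 - 1*(-24)) + 21 = 54*(-240 + 24) + 21 = 54*(-216) + 21 = -11664 + 21 = -11643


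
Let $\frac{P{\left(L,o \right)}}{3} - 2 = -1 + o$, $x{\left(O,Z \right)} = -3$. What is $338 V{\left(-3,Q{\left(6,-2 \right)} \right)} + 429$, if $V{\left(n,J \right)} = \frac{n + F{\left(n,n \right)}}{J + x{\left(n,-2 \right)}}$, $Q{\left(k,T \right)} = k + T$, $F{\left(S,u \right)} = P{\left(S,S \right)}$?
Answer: $-2613$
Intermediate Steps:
$P{\left(L,o \right)} = 3 + 3 o$ ($P{\left(L,o \right)} = 6 + 3 \left(-1 + o\right) = 6 + \left(-3 + 3 o\right) = 3 + 3 o$)
$F{\left(S,u \right)} = 3 + 3 S$
$Q{\left(k,T \right)} = T + k$
$V{\left(n,J \right)} = \frac{3 + 4 n}{-3 + J}$ ($V{\left(n,J \right)} = \frac{n + \left(3 + 3 n\right)}{J - 3} = \frac{3 + 4 n}{-3 + J}$)
$338 V{\left(-3,Q{\left(6,-2 \right)} \right)} + 429 = 338 \frac{3 + 4 \left(-3\right)}{-3 + \left(-2 + 6\right)} + 429 = 338 \frac{3 - 12}{-3 + 4} + 429 = 338 \cdot 1^{-1} \left(-9\right) + 429 = 338 \cdot 1 \left(-9\right) + 429 = 338 \left(-9\right) + 429 = -3042 + 429 = -2613$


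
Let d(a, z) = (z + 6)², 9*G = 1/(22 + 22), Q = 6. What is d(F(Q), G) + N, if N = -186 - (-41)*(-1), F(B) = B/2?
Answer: -29947103/156816 ≈ -190.97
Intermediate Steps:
F(B) = B/2 (F(B) = B*(½) = B/2)
N = -227 (N = -186 - 1*41 = -186 - 41 = -227)
G = 1/396 (G = 1/(9*(22 + 22)) = (⅑)/44 = (⅑)*(1/44) = 1/396 ≈ 0.0025253)
d(a, z) = (6 + z)²
d(F(Q), G) + N = (6 + 1/396)² - 227 = (2377/396)² - 227 = 5650129/156816 - 227 = -29947103/156816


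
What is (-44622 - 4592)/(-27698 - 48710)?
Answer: 24607/38204 ≈ 0.64409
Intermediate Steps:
(-44622 - 4592)/(-27698 - 48710) = -49214/(-76408) = -49214*(-1/76408) = 24607/38204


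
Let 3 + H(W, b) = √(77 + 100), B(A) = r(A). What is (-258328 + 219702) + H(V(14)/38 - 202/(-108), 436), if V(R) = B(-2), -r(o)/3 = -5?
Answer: -38629 + √177 ≈ -38616.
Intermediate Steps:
r(o) = 15 (r(o) = -3*(-5) = 15)
B(A) = 15
V(R) = 15
H(W, b) = -3 + √177 (H(W, b) = -3 + √(77 + 100) = -3 + √177)
(-258328 + 219702) + H(V(14)/38 - 202/(-108), 436) = (-258328 + 219702) + (-3 + √177) = -38626 + (-3 + √177) = -38629 + √177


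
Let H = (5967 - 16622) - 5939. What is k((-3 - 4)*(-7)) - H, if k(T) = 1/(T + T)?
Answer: 1626213/98 ≈ 16594.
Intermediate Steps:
H = -16594 (H = -10655 - 5939 = -16594)
k(T) = 1/(2*T)
k((-3 - 4)*(-7)) - H = 1/(2*(((-3 - 4)*(-7)))) - 1*(-16594) = 1/(2*((-7*(-7)))) + 16594 = (½)/49 + 16594 = (½)*(1/49) + 16594 = 1/98 + 16594 = 1626213/98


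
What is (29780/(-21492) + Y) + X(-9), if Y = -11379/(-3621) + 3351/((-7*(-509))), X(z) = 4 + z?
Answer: -53206431442/23106806793 ≈ -2.3026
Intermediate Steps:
Y = 17559116/4300541 (Y = -11379*(-1/3621) + 3351/3563 = 3793/1207 + 3351*(1/3563) = 3793/1207 + 3351/3563 = 17559116/4300541 ≈ 4.0830)
(29780/(-21492) + Y) + X(-9) = (29780/(-21492) + 17559116/4300541) + (4 - 9) = (29780*(-1/21492) + 17559116/4300541) - 5 = (-7445/5373 + 17559116/4300541) - 5 = 62327602523/23106806793 - 5 = -53206431442/23106806793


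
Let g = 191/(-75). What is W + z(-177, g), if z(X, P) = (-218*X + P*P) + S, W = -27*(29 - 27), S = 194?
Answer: 217870231/5625 ≈ 38733.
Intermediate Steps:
W = -54 (W = -27*2 = -54)
g = -191/75 (g = 191*(-1/75) = -191/75 ≈ -2.5467)
z(X, P) = 194 + P**2 - 218*X (z(X, P) = (-218*X + P*P) + 194 = (-218*X + P**2) + 194 = (P**2 - 218*X) + 194 = 194 + P**2 - 218*X)
W + z(-177, g) = -54 + (194 + (-191/75)**2 - 218*(-177)) = -54 + (194 + 36481/5625 + 38586) = -54 + 218173981/5625 = 217870231/5625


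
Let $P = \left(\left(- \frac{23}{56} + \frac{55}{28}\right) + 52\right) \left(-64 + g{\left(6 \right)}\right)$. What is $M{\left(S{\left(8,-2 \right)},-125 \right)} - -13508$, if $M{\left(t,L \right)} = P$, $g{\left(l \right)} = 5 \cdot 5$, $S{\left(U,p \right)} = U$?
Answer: $\frac{639487}{56} \approx 11419.0$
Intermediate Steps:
$g{\left(l \right)} = 25$
$P = - \frac{116961}{56}$ ($P = \left(\left(- \frac{23}{56} + \frac{55}{28}\right) + 52\right) \left(-64 + 25\right) = \left(\left(\left(-23\right) \frac{1}{56} + 55 \cdot \frac{1}{28}\right) + 52\right) \left(-39\right) = \left(\left(- \frac{23}{56} + \frac{55}{28}\right) + 52\right) \left(-39\right) = \left(\frac{87}{56} + 52\right) \left(-39\right) = \frac{2999}{56} \left(-39\right) = - \frac{116961}{56} \approx -2088.6$)
$M{\left(t,L \right)} = - \frac{116961}{56}$
$M{\left(S{\left(8,-2 \right)},-125 \right)} - -13508 = - \frac{116961}{56} - -13508 = - \frac{116961}{56} + 13508 = \frac{639487}{56}$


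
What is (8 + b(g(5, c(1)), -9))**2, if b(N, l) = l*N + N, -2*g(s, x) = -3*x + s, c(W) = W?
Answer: 256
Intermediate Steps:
g(s, x) = -s/2 + 3*x/2 (g(s, x) = -(-3*x + s)/2 = -(s - 3*x)/2 = -s/2 + 3*x/2)
b(N, l) = N + N*l (b(N, l) = N*l + N = N + N*l)
(8 + b(g(5, c(1)), -9))**2 = (8 + (-1/2*5 + (3/2)*1)*(1 - 9))**2 = (8 + (-5/2 + 3/2)*(-8))**2 = (8 - 1*(-8))**2 = (8 + 8)**2 = 16**2 = 256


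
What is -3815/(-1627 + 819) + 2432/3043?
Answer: 13574101/2458744 ≈ 5.5207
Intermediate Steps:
-3815/(-1627 + 819) + 2432/3043 = -3815/(-808) + 2432*(1/3043) = -3815*(-1/808) + 2432/3043 = 3815/808 + 2432/3043 = 13574101/2458744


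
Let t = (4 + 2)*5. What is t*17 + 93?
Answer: 603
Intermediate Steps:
t = 30 (t = 6*5 = 30)
t*17 + 93 = 30*17 + 93 = 510 + 93 = 603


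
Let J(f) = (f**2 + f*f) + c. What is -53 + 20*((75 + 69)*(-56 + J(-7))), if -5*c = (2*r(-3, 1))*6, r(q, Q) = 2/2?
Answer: 113995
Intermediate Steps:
r(q, Q) = 1 (r(q, Q) = 2*(1/2) = 1)
c = -12/5 (c = -2*1*6/5 = -2*6/5 = -1/5*12 = -12/5 ≈ -2.4000)
J(f) = -12/5 + 2*f**2 (J(f) = (f**2 + f*f) - 12/5 = (f**2 + f**2) - 12/5 = 2*f**2 - 12/5 = -12/5 + 2*f**2)
-53 + 20*((75 + 69)*(-56 + J(-7))) = -53 + 20*((75 + 69)*(-56 + (-12/5 + 2*(-7)**2))) = -53 + 20*(144*(-56 + (-12/5 + 2*49))) = -53 + 20*(144*(-56 + (-12/5 + 98))) = -53 + 20*(144*(-56 + 478/5)) = -53 + 20*(144*(198/5)) = -53 + 20*(28512/5) = -53 + 114048 = 113995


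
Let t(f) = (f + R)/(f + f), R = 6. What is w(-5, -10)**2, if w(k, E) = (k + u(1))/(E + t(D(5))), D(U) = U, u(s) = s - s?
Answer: 2500/7921 ≈ 0.31562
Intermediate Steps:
u(s) = 0
t(f) = (6 + f)/(2*f) (t(f) = (f + 6)/(f + f) = (6 + f)/((2*f)) = (6 + f)*(1/(2*f)) = (6 + f)/(2*f))
w(k, E) = k/(11/10 + E) (w(k, E) = (k + 0)/(E + (1/2)*(6 + 5)/5) = k/(E + (1/2)*(1/5)*11) = k/(E + 11/10) = k/(11/10 + E))
w(-5, -10)**2 = (10*(-5)/(11 + 10*(-10)))**2 = (10*(-5)/(11 - 100))**2 = (10*(-5)/(-89))**2 = (10*(-5)*(-1/89))**2 = (50/89)**2 = 2500/7921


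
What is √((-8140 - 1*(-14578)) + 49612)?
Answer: 5*√2242 ≈ 236.75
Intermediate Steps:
√((-8140 - 1*(-14578)) + 49612) = √((-8140 + 14578) + 49612) = √(6438 + 49612) = √56050 = 5*√2242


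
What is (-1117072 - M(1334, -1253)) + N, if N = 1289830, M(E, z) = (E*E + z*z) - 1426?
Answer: -3175381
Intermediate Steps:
M(E, z) = -1426 + E² + z² (M(E, z) = (E² + z²) - 1426 = -1426 + E² + z²)
(-1117072 - M(1334, -1253)) + N = (-1117072 - (-1426 + 1334² + (-1253)²)) + 1289830 = (-1117072 - (-1426 + 1779556 + 1570009)) + 1289830 = (-1117072 - 1*3348139) + 1289830 = (-1117072 - 3348139) + 1289830 = -4465211 + 1289830 = -3175381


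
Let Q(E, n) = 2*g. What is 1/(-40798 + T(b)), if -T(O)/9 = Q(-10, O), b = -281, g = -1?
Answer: -1/40780 ≈ -2.4522e-5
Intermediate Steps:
Q(E, n) = -2 (Q(E, n) = 2*(-1) = -2)
T(O) = 18 (T(O) = -9*(-2) = 18)
1/(-40798 + T(b)) = 1/(-40798 + 18) = 1/(-40780) = -1/40780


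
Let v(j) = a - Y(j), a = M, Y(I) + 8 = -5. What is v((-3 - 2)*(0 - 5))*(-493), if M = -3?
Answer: -4930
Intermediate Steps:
Y(I) = -13 (Y(I) = -8 - 5 = -13)
a = -3
v(j) = 10 (v(j) = -3 - 1*(-13) = -3 + 13 = 10)
v((-3 - 2)*(0 - 5))*(-493) = 10*(-493) = -4930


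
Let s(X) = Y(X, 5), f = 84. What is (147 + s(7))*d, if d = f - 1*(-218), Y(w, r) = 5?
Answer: 45904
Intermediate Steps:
s(X) = 5
d = 302 (d = 84 - 1*(-218) = 84 + 218 = 302)
(147 + s(7))*d = (147 + 5)*302 = 152*302 = 45904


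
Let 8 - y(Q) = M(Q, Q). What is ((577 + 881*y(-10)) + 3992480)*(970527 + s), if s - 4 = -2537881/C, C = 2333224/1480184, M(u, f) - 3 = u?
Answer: -747202092748477440/291653 ≈ -2.5620e+12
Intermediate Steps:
M(u, f) = 3 + u
y(Q) = 5 - Q (y(Q) = 8 - (3 + Q) = 8 + (-3 - Q) = 5 - Q)
C = 291653/185023 (C = 2333224*(1/1480184) = 291653/185023 ≈ 1.5763)
s = -469565189651/291653 (s = 4 - 2537881/291653/185023 = 4 - 2537881*185023/291653 = 4 - 469566356263/291653 = -469565189651/291653 ≈ -1.6100e+6)
((577 + 881*y(-10)) + 3992480)*(970527 + s) = ((577 + 881*(5 - 1*(-10))) + 3992480)*(970527 - 469565189651/291653) = ((577 + 881*(5 + 10)) + 3992480)*(-186508078520/291653) = ((577 + 881*15) + 3992480)*(-186508078520/291653) = ((577 + 13215) + 3992480)*(-186508078520/291653) = (13792 + 3992480)*(-186508078520/291653) = 4006272*(-186508078520/291653) = -747202092748477440/291653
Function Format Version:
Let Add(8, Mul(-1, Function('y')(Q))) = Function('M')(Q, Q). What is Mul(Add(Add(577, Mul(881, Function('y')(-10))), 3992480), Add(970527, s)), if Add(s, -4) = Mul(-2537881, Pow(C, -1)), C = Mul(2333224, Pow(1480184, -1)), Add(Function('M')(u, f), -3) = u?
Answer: Rational(-747202092748477440, 291653) ≈ -2.5620e+12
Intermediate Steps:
Function('M')(u, f) = Add(3, u)
Function('y')(Q) = Add(5, Mul(-1, Q)) (Function('y')(Q) = Add(8, Mul(-1, Add(3, Q))) = Add(8, Add(-3, Mul(-1, Q))) = Add(5, Mul(-1, Q)))
C = Rational(291653, 185023) (C = Mul(2333224, Rational(1, 1480184)) = Rational(291653, 185023) ≈ 1.5763)
s = Rational(-469565189651, 291653) (s = Add(4, Mul(-2537881, Pow(Rational(291653, 185023), -1))) = Add(4, Mul(-2537881, Rational(185023, 291653))) = Add(4, Rational(-469566356263, 291653)) = Rational(-469565189651, 291653) ≈ -1.6100e+6)
Mul(Add(Add(577, Mul(881, Function('y')(-10))), 3992480), Add(970527, s)) = Mul(Add(Add(577, Mul(881, Add(5, Mul(-1, -10)))), 3992480), Add(970527, Rational(-469565189651, 291653))) = Mul(Add(Add(577, Mul(881, Add(5, 10))), 3992480), Rational(-186508078520, 291653)) = Mul(Add(Add(577, Mul(881, 15)), 3992480), Rational(-186508078520, 291653)) = Mul(Add(Add(577, 13215), 3992480), Rational(-186508078520, 291653)) = Mul(Add(13792, 3992480), Rational(-186508078520, 291653)) = Mul(4006272, Rational(-186508078520, 291653)) = Rational(-747202092748477440, 291653)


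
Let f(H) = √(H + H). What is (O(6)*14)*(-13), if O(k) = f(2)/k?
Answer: -182/3 ≈ -60.667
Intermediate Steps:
f(H) = √2*√H (f(H) = √(2*H) = √2*√H)
O(k) = 2/k (O(k) = (√2*√2)/k = 2/k)
(O(6)*14)*(-13) = ((2/6)*14)*(-13) = ((2*(⅙))*14)*(-13) = ((⅓)*14)*(-13) = (14/3)*(-13) = -182/3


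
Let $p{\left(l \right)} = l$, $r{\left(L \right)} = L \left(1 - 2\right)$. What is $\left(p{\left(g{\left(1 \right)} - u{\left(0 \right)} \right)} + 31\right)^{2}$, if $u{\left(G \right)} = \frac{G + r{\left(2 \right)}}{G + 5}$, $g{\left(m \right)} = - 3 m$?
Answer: $\frac{20164}{25} \approx 806.56$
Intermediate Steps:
$r{\left(L \right)} = - L$ ($r{\left(L \right)} = L \left(-1\right) = - L$)
$u{\left(G \right)} = \frac{-2 + G}{5 + G}$ ($u{\left(G \right)} = \frac{G - 2}{G + 5} = \frac{G - 2}{5 + G} = \frac{-2 + G}{5 + G}$)
$\left(p{\left(g{\left(1 \right)} - u{\left(0 \right)} \right)} + 31\right)^{2} = \left(\left(\left(-3\right) 1 - \frac{-2 + 0}{5 + 0}\right) + 31\right)^{2} = \left(\left(-3 - \frac{1}{5} \left(-2\right)\right) + 31\right)^{2} = \left(\left(-3 - - \frac{2}{5}\right) + 31\right)^{2} = \left(\left(-3 + \frac{2}{5}\right) + 31\right)^{2} = \left(- \frac{13}{5} + 31\right)^{2} = \left(\frac{142}{5}\right)^{2} = \frac{20164}{25}$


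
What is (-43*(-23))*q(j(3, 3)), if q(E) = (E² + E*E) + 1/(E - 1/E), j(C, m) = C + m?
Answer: 2498214/35 ≈ 71378.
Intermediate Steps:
q(E) = 1/(E - 1/E) + 2*E² (q(E) = (E² + E²) + 1/(E - 1/E) = 2*E² + 1/(E - 1/E) = 1/(E - 1/E) + 2*E²)
(-43*(-23))*q(j(3, 3)) = (-43*(-23))*((3 + 3)*(1 - 2*(3 + 3) + 2*(3 + 3)³)/(-1 + (3 + 3)²)) = 989*(6*(1 - 2*6 + 2*6³)/(-1 + 6²)) = 989*(6*(1 - 12 + 2*216)/(-1 + 36)) = 989*(6*(1 - 12 + 432)/35) = 989*(6*(1/35)*421) = 989*(2526/35) = 2498214/35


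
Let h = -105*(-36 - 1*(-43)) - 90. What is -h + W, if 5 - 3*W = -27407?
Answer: 29887/3 ≈ 9962.3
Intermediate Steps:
W = 27412/3 (W = 5/3 - ⅓*(-27407) = 5/3 + 27407/3 = 27412/3 ≈ 9137.3)
h = -825 (h = -105*(-36 + 43) - 90 = -105*7 - 90 = -735 - 90 = -825)
-h + W = -1*(-825) + 27412/3 = 825 + 27412/3 = 29887/3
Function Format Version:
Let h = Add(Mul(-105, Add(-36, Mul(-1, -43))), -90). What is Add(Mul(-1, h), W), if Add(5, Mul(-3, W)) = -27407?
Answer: Rational(29887, 3) ≈ 9962.3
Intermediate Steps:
W = Rational(27412, 3) (W = Add(Rational(5, 3), Mul(Rational(-1, 3), -27407)) = Add(Rational(5, 3), Rational(27407, 3)) = Rational(27412, 3) ≈ 9137.3)
h = -825 (h = Add(Mul(-105, Add(-36, 43)), -90) = Add(Mul(-105, 7), -90) = Add(-735, -90) = -825)
Add(Mul(-1, h), W) = Add(Mul(-1, -825), Rational(27412, 3)) = Add(825, Rational(27412, 3)) = Rational(29887, 3)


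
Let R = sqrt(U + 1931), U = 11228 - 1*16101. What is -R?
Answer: -I*sqrt(2942) ≈ -54.24*I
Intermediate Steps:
U = -4873 (U = 11228 - 16101 = -4873)
R = I*sqrt(2942) (R = sqrt(-4873 + 1931) = sqrt(-2942) = I*sqrt(2942) ≈ 54.24*I)
-R = -I*sqrt(2942)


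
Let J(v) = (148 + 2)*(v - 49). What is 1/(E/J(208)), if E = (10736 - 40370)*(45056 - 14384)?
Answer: -1325/50496336 ≈ -2.6240e-5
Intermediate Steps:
E = -908934048 (E = -29634*30672 = -908934048)
J(v) = -7350 + 150*v (J(v) = 150*(-49 + v) = -7350 + 150*v)
1/(E/J(208)) = 1/(-908934048/(-7350 + 150*208)) = 1/(-908934048/(-7350 + 31200)) = 1/(-908934048/23850) = 1/(-908934048*1/23850) = 1/(-50496336/1325) = -1325/50496336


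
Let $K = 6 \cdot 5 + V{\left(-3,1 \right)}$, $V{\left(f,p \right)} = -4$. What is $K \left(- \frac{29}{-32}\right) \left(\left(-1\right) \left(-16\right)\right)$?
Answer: $377$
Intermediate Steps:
$K = 26$ ($K = 6 \cdot 5 - 4 = 30 - 4 = 26$)
$K \left(- \frac{29}{-32}\right) \left(\left(-1\right) \left(-16\right)\right) = 26 \left(- \frac{29}{-32}\right) \left(\left(-1\right) \left(-16\right)\right) = 26 \left(\left(-29\right) \left(- \frac{1}{32}\right)\right) 16 = 26 \cdot \frac{29}{32} \cdot 16 = \frac{377}{16} \cdot 16 = 377$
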